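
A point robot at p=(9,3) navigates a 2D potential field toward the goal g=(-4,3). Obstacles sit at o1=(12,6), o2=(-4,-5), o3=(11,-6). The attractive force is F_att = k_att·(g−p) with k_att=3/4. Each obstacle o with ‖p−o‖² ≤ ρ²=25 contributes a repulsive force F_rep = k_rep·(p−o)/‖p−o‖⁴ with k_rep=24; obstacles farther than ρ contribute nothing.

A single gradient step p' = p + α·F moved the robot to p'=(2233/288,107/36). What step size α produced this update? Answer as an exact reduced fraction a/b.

F_att = 3/4·(g−p) = 3/4·(-13,0) = (-9.7500,0.0000)
o1: d²=18 ≤ ρ²=25; F_rep = 24·(-3,-3)/18² = (-0.2222,-0.2222)
o2: d²=233 > ρ²=25 → inactive
o3: d²=85 > ρ²=25 → inactive
F = F_att + ΣF_rep = (-9.9722,-0.2222)
Δp = p'−p = (-1.2465,-0.0278); α = Δx/Fx = (-359/288) / (-359/36) = 1/8
check: Δy/Fy = (-1/36) / (-2/9) = 1/8 ✓

α = 1/8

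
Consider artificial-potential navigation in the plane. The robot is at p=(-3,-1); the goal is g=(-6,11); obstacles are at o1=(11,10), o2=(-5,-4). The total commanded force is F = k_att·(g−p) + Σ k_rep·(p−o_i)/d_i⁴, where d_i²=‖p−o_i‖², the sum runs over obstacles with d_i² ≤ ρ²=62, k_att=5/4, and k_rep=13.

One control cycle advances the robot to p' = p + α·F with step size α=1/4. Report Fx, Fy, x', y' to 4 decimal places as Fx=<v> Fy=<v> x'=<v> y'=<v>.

F_att = 5/4·(g−p) = 5/4·(-3,12) = (-3.7500,15.0000)
o1: d²=317 > ρ²=62 → inactive
o2: d²=13 ≤ ρ²=62; F_rep = 13·(2,3)/13² = (0.1538,0.2308)
F = F_att + ΣF_rep = (-3.5962,15.2308)
p' = p + 1/4·F = (-3.8990,2.8077)

Fx=-3.5962 Fy=15.2308 x'=-3.8990 y'=2.8077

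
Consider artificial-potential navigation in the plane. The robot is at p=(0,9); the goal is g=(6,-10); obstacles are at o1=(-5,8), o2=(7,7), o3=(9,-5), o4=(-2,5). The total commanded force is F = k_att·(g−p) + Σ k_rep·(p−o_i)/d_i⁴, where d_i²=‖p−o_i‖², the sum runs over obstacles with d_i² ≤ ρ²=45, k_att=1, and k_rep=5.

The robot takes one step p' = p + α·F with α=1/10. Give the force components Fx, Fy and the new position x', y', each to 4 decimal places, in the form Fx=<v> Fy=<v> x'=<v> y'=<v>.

F_att = 1·(g−p) = 1·(6,-19) = (6.0000,-19.0000)
o1: d²=26 ≤ ρ²=45; F_rep = 5·(5,1)/26² = (0.0370,0.0074)
o2: d²=53 > ρ²=45 → inactive
o3: d²=277 > ρ²=45 → inactive
o4: d²=20 ≤ ρ²=45; F_rep = 5·(2,4)/20² = (0.0250,0.0500)
F = F_att + ΣF_rep = (6.0620,-18.9426)
p' = p + 1/10·F = (0.6062,7.1057)

Fx=6.0620 Fy=-18.9426 x'=0.6062 y'=7.1057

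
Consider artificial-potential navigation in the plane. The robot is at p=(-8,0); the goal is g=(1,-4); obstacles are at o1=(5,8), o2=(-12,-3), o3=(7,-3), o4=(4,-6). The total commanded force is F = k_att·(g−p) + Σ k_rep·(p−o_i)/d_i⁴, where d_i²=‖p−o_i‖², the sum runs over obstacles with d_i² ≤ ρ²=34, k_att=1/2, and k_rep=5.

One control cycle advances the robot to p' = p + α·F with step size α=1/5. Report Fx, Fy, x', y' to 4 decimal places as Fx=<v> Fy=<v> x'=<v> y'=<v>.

F_att = 1/2·(g−p) = 1/2·(9,-4) = (4.5000,-2.0000)
o1: d²=233 > ρ²=34 → inactive
o2: d²=25 ≤ ρ²=34; F_rep = 5·(4,3)/25² = (0.0320,0.0240)
o3: d²=234 > ρ²=34 → inactive
o4: d²=180 > ρ²=34 → inactive
F = F_att + ΣF_rep = (4.5320,-1.9760)
p' = p + 1/5·F = (-7.0936,-0.3952)

Fx=4.5320 Fy=-1.9760 x'=-7.0936 y'=-0.3952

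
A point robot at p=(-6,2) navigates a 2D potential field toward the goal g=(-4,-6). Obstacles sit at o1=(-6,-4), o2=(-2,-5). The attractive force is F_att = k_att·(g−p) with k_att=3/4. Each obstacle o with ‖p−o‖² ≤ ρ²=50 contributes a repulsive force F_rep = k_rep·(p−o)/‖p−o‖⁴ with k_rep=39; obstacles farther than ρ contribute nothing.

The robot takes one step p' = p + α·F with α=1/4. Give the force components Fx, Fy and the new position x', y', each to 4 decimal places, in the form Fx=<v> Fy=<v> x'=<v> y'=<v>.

F_att = 3/4·(g−p) = 3/4·(2,-8) = (1.5000,-6.0000)
o1: d²=36 ≤ ρ²=50; F_rep = 39·(0,6)/36² = (0.0000,0.1806)
o2: d²=65 > ρ²=50 → inactive
F = F_att + ΣF_rep = (1.5000,-5.8194)
p' = p + 1/4·F = (-5.6250,0.5451)

Fx=1.5000 Fy=-5.8194 x'=-5.6250 y'=0.5451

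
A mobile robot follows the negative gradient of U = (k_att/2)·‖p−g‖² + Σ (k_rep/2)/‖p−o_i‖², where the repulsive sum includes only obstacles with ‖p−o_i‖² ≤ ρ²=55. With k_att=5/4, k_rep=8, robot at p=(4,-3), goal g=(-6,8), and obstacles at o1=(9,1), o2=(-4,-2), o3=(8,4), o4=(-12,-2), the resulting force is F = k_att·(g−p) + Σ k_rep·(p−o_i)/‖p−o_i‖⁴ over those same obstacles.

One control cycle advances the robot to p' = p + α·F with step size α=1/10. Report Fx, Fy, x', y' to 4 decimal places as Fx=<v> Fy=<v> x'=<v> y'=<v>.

Fx=-12.5238 Fy=13.7310 x'=2.7476 y'=-1.6269

F_att = 5/4·(g−p) = 5/4·(-10,11) = (-12.5000,13.7500)
o1: d²=41 ≤ ρ²=55; F_rep = 8·(-5,-4)/41² = (-0.0238,-0.0190)
o2: d²=65 > ρ²=55 → inactive
o3: d²=65 > ρ²=55 → inactive
o4: d²=257 > ρ²=55 → inactive
F = F_att + ΣF_rep = (-12.5238,13.7310)
p' = p + 1/10·F = (2.7476,-1.6269)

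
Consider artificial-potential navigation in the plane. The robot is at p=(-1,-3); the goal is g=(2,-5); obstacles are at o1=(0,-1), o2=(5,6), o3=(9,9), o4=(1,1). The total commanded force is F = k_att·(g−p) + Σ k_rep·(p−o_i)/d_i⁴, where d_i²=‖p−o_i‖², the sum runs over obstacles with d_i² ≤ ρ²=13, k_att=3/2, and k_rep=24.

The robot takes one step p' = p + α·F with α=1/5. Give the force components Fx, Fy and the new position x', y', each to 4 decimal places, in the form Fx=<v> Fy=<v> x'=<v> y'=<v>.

F_att = 3/2·(g−p) = 3/2·(3,-2) = (4.5000,-3.0000)
o1: d²=5 ≤ ρ²=13; F_rep = 24·(-1,-2)/5² = (-0.9600,-1.9200)
o2: d²=117 > ρ²=13 → inactive
o3: d²=244 > ρ²=13 → inactive
o4: d²=20 > ρ²=13 → inactive
F = F_att + ΣF_rep = (3.5400,-4.9200)
p' = p + 1/5·F = (-0.2920,-3.9840)

Fx=3.5400 Fy=-4.9200 x'=-0.2920 y'=-3.9840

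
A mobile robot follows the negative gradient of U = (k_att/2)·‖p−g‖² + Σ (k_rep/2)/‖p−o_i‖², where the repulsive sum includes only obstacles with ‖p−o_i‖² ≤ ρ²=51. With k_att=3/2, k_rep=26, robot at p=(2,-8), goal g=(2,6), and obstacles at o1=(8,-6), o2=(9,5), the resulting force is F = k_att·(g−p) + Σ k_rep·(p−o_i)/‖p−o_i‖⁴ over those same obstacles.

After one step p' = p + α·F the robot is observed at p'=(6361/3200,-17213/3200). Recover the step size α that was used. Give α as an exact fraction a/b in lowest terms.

α = 1/8

F_att = 3/2·(g−p) = 3/2·(0,14) = (0.0000,21.0000)
o1: d²=40 ≤ ρ²=51; F_rep = 26·(-6,-2)/40² = (-0.0975,-0.0325)
o2: d²=218 > ρ²=51 → inactive
F = F_att + ΣF_rep = (-0.0975,20.9675)
Δp = p'−p = (-0.0122,2.6209); α = Δx/Fx = (-39/3200) / (-39/400) = 1/8
check: Δy/Fy = (8387/3200) / (8387/400) = 1/8 ✓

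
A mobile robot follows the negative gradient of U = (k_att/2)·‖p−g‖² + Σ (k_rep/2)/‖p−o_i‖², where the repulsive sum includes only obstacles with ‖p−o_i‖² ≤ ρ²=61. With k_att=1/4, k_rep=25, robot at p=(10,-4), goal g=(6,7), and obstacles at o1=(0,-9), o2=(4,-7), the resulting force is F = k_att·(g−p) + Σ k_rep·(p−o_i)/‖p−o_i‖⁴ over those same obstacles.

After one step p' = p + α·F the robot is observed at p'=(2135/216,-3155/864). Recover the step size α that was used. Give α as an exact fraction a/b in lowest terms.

F_att = 1/4·(g−p) = 1/4·(-4,11) = (-1.0000,2.7500)
o1: d²=125 > ρ²=61 → inactive
o2: d²=45 ≤ ρ²=61; F_rep = 25·(6,3)/45² = (0.0741,0.0370)
F = F_att + ΣF_rep = (-0.9259,2.7870)
Δp = p'−p = (-0.1157,0.3484); α = Δx/Fx = (-25/216) / (-25/27) = 1/8
check: Δy/Fy = (301/864) / (301/108) = 1/8 ✓

α = 1/8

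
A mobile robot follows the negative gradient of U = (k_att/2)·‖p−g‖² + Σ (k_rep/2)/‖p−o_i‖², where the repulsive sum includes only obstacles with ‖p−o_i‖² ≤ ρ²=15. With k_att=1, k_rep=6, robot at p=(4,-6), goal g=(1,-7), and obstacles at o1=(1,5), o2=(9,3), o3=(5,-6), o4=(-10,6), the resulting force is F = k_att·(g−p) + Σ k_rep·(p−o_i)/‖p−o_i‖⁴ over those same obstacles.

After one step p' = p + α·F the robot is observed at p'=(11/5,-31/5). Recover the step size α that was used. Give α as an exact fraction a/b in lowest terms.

F_att = 1·(g−p) = 1·(-3,-1) = (-3.0000,-1.0000)
o1: d²=130 > ρ²=15 → inactive
o2: d²=106 > ρ²=15 → inactive
o3: d²=1 ≤ ρ²=15; F_rep = 6·(-1,0)/1² = (-6.0000,0.0000)
o4: d²=340 > ρ²=15 → inactive
F = F_att + ΣF_rep = (-9.0000,-1.0000)
Δp = p'−p = (-1.8000,-0.2000); α = Δx/Fx = (-9/5) / (-9) = 1/5
check: Δy/Fy = (-1/5) / (-1) = 1/5 ✓

α = 1/5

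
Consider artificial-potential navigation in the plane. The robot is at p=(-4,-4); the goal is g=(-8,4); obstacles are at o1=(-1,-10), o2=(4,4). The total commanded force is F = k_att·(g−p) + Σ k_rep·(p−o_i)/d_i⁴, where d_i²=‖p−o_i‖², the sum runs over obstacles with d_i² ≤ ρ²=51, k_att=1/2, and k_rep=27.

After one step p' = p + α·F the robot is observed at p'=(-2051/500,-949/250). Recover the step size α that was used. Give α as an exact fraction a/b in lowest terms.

α = 1/20

F_att = 1/2·(g−p) = 1/2·(-4,8) = (-2.0000,4.0000)
o1: d²=45 ≤ ρ²=51; F_rep = 27·(-3,6)/45² = (-0.0400,0.0800)
o2: d²=128 > ρ²=51 → inactive
F = F_att + ΣF_rep = (-2.0400,4.0800)
Δp = p'−p = (-0.1020,0.2040); α = Δx/Fx = (-51/500) / (-51/25) = 1/20
check: Δy/Fy = (51/250) / (102/25) = 1/20 ✓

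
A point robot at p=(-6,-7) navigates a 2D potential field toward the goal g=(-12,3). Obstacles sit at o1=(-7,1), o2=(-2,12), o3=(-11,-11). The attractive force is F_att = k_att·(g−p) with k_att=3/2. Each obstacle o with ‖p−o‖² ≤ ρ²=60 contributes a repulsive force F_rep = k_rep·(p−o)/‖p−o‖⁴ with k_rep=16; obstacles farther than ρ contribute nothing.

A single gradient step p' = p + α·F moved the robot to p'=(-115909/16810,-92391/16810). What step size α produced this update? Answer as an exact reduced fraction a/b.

F_att = 3/2·(g−p) = 3/2·(-6,10) = (-9.0000,15.0000)
o1: d²=65 > ρ²=60 → inactive
o2: d²=377 > ρ²=60 → inactive
o3: d²=41 ≤ ρ²=60; F_rep = 16·(5,4)/41² = (0.0476,0.0381)
F = F_att + ΣF_rep = (-8.9524,15.0381)
Δp = p'−p = (-0.8952,1.5038); α = Δx/Fx = (-15049/16810) / (-15049/1681) = 1/10
check: Δy/Fy = (25279/16810) / (25279/1681) = 1/10 ✓

α = 1/10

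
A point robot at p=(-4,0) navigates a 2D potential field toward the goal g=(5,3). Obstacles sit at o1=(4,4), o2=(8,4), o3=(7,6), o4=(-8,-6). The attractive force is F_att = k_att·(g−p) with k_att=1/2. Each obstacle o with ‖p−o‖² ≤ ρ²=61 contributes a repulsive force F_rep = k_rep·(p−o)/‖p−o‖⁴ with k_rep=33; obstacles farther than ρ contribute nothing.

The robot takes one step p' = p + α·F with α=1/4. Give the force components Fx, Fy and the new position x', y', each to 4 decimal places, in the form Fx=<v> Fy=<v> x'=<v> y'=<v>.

F_att = 1/2·(g−p) = 1/2·(9,3) = (4.5000,1.5000)
o1: d²=80 > ρ²=61 → inactive
o2: d²=160 > ρ²=61 → inactive
o3: d²=157 > ρ²=61 → inactive
o4: d²=52 ≤ ρ²=61; F_rep = 33·(4,6)/52² = (0.0488,0.0732)
F = F_att + ΣF_rep = (4.5488,1.5732)
p' = p + 1/4·F = (-2.8628,0.3933)

Fx=4.5488 Fy=1.5732 x'=-2.8628 y'=0.3933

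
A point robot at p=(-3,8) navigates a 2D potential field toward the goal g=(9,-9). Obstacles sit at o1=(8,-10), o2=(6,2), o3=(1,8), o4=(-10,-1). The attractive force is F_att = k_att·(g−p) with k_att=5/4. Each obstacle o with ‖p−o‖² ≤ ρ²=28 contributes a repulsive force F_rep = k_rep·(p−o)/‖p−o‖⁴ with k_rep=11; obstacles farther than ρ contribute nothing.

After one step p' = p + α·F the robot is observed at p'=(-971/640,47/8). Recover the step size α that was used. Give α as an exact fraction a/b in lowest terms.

F_att = 5/4·(g−p) = 5/4·(12,-17) = (15.0000,-21.2500)
o1: d²=445 > ρ²=28 → inactive
o2: d²=117 > ρ²=28 → inactive
o3: d²=16 ≤ ρ²=28; F_rep = 11·(-4,0)/16² = (-0.1719,0.0000)
o4: d²=130 > ρ²=28 → inactive
F = F_att + ΣF_rep = (14.8281,-21.2500)
Δp = p'−p = (1.4828,-2.1250); α = Δx/Fx = (949/640) / (949/64) = 1/10
check: Δy/Fy = (-17/8) / (-85/4) = 1/10 ✓

α = 1/10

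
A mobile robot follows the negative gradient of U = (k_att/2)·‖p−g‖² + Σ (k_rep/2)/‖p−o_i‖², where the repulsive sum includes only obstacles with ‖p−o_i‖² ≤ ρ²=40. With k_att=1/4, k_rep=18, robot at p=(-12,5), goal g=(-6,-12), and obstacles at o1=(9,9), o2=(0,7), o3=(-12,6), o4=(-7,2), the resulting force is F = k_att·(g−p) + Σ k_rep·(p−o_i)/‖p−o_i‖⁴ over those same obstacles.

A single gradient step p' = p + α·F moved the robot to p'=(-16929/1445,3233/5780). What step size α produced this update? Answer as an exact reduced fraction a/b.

F_att = 1/4·(g−p) = 1/4·(6,-17) = (1.5000,-4.2500)
o1: d²=457 > ρ²=40 → inactive
o2: d²=148 > ρ²=40 → inactive
o3: d²=1 ≤ ρ²=40; F_rep = 18·(0,-1)/1² = (0.0000,-18.0000)
o4: d²=34 ≤ ρ²=40; F_rep = 18·(-5,3)/34² = (-0.0779,0.0467)
F = F_att + ΣF_rep = (1.4221,-22.2033)
Δp = p'−p = (0.2844,-4.4407); α = Δx/Fx = (411/1445) / (411/289) = 1/5
check: Δy/Fy = (-25667/5780) / (-25667/1156) = 1/5 ✓

α = 1/5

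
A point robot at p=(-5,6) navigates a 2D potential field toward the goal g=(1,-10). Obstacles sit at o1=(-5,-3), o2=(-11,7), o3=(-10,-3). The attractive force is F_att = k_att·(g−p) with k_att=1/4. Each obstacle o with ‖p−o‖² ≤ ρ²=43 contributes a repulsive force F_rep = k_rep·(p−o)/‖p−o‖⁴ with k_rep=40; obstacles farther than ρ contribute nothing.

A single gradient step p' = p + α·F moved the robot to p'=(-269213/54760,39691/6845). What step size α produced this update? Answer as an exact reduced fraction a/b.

α = 1/20

F_att = 1/4·(g−p) = 1/4·(6,-16) = (1.5000,-4.0000)
o1: d²=81 > ρ²=43 → inactive
o2: d²=37 ≤ ρ²=43; F_rep = 40·(6,-1)/37² = (0.1753,-0.0292)
o3: d²=106 > ρ²=43 → inactive
F = F_att + ΣF_rep = (1.6753,-4.0292)
Δp = p'−p = (0.0838,-0.2015); α = Δx/Fx = (4587/54760) / (4587/2738) = 1/20
check: Δy/Fy = (-1379/6845) / (-5516/1369) = 1/20 ✓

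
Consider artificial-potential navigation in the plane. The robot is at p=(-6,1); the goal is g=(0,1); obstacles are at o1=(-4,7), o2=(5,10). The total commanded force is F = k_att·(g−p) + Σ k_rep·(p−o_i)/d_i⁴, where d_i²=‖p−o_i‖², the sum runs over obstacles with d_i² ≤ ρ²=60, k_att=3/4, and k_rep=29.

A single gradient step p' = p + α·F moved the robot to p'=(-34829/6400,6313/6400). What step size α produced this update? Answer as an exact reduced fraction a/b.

α = 1/8

F_att = 3/4·(g−p) = 3/4·(6,0) = (4.5000,0.0000)
o1: d²=40 ≤ ρ²=60; F_rep = 29·(-2,-6)/40² = (-0.0362,-0.1087)
o2: d²=202 > ρ²=60 → inactive
F = F_att + ΣF_rep = (4.4638,-0.1087)
Δp = p'−p = (0.5580,-0.0136); α = Δx/Fx = (3571/6400) / (3571/800) = 1/8
check: Δy/Fy = (-87/6400) / (-87/800) = 1/8 ✓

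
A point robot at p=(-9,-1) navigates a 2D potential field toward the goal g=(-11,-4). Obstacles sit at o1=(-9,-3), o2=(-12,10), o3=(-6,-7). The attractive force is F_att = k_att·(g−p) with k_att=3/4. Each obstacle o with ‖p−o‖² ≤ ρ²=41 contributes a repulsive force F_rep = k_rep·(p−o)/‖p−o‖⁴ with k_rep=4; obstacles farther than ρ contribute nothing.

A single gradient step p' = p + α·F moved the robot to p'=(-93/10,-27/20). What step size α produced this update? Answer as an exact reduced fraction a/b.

F_att = 3/4·(g−p) = 3/4·(-2,-3) = (-1.5000,-2.2500)
o1: d²=4 ≤ ρ²=41; F_rep = 4·(0,2)/4² = (0.0000,0.5000)
o2: d²=130 > ρ²=41 → inactive
o3: d²=45 > ρ²=41 → inactive
F = F_att + ΣF_rep = (-1.5000,-1.7500)
Δp = p'−p = (-0.3000,-0.3500); α = Δx/Fx = (-3/10) / (-3/2) = 1/5
check: Δy/Fy = (-7/20) / (-7/4) = 1/5 ✓

α = 1/5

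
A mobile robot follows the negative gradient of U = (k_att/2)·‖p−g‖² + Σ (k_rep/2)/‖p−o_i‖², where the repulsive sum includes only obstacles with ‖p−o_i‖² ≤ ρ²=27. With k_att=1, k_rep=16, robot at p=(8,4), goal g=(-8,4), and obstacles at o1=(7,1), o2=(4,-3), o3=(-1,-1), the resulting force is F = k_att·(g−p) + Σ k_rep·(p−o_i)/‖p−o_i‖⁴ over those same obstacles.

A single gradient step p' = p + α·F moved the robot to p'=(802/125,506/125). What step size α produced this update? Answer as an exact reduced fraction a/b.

F_att = 1·(g−p) = 1·(-16,0) = (-16.0000,0.0000)
o1: d²=10 ≤ ρ²=27; F_rep = 16·(1,3)/10² = (0.1600,0.4800)
o2: d²=65 > ρ²=27 → inactive
o3: d²=106 > ρ²=27 → inactive
F = F_att + ΣF_rep = (-15.8400,0.4800)
Δp = p'−p = (-1.5840,0.0480); α = Δx/Fx = (-198/125) / (-396/25) = 1/10
check: Δy/Fy = (6/125) / (12/25) = 1/10 ✓

α = 1/10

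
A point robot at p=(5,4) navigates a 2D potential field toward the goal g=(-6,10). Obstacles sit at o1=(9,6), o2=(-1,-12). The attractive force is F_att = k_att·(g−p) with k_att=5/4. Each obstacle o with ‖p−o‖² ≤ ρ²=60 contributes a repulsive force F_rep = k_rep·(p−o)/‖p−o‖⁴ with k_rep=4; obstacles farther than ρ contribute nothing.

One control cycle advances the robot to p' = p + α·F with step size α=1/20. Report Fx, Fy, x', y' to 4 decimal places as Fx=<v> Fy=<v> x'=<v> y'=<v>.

Fx=-13.7900 Fy=7.4800 x'=4.3105 y'=4.3740

F_att = 5/4·(g−p) = 5/4·(-11,6) = (-13.7500,7.5000)
o1: d²=20 ≤ ρ²=60; F_rep = 4·(-4,-2)/20² = (-0.0400,-0.0200)
o2: d²=292 > ρ²=60 → inactive
F = F_att + ΣF_rep = (-13.7900,7.4800)
p' = p + 1/20·F = (4.3105,4.3740)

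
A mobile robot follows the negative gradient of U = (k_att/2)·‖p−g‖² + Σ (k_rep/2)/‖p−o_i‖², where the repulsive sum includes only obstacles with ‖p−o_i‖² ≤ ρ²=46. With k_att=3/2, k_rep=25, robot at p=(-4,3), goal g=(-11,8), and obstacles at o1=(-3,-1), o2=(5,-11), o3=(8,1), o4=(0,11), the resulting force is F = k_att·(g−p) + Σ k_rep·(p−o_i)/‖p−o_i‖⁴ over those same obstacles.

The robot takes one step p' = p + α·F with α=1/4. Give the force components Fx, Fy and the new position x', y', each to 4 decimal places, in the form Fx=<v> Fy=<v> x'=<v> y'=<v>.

Fx=-10.5865 Fy=7.8460 x'=-6.6466 y'=4.9615

F_att = 3/2·(g−p) = 3/2·(-7,5) = (-10.5000,7.5000)
o1: d²=17 ≤ ρ²=46; F_rep = 25·(-1,4)/17² = (-0.0865,0.3460)
o2: d²=277 > ρ²=46 → inactive
o3: d²=148 > ρ²=46 → inactive
o4: d²=80 > ρ²=46 → inactive
F = F_att + ΣF_rep = (-10.5865,7.8460)
p' = p + 1/4·F = (-6.6466,4.9615)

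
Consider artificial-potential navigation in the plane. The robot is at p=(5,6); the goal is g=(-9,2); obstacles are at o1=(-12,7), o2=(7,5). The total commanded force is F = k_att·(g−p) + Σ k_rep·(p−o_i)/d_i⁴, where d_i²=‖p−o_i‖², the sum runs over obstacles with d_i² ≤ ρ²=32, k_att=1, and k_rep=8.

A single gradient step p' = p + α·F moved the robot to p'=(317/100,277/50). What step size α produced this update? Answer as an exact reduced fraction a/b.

F_att = 1·(g−p) = 1·(-14,-4) = (-14.0000,-4.0000)
o1: d²=290 > ρ²=32 → inactive
o2: d²=5 ≤ ρ²=32; F_rep = 8·(-2,1)/5² = (-0.6400,0.3200)
F = F_att + ΣF_rep = (-14.6400,-3.6800)
Δp = p'−p = (-1.8300,-0.4600); α = Δx/Fx = (-183/100) / (-366/25) = 1/8
check: Δy/Fy = (-23/50) / (-92/25) = 1/8 ✓

α = 1/8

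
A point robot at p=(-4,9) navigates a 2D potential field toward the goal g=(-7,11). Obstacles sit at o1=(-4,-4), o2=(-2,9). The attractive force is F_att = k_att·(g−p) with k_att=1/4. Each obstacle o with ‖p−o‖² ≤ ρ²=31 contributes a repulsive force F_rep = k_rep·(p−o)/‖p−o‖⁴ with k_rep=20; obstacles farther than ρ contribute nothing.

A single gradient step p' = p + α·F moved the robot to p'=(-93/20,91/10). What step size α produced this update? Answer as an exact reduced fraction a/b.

F_att = 1/4·(g−p) = 1/4·(-3,2) = (-0.7500,0.5000)
o1: d²=169 > ρ²=31 → inactive
o2: d²=4 ≤ ρ²=31; F_rep = 20·(-2,0)/4² = (-2.5000,0.0000)
F = F_att + ΣF_rep = (-3.2500,0.5000)
Δp = p'−p = (-0.6500,0.1000); α = Δx/Fx = (-13/20) / (-13/4) = 1/5
check: Δy/Fy = (1/10) / (1/2) = 1/5 ✓

α = 1/5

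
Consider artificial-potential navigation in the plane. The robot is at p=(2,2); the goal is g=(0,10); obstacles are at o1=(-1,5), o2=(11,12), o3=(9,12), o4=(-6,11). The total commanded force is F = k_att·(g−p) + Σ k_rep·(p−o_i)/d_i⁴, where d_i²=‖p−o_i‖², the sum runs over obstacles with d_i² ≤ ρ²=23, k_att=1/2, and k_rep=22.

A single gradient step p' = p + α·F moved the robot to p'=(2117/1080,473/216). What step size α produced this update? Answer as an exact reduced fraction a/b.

F_att = 1/2·(g−p) = 1/2·(-2,8) = (-1.0000,4.0000)
o1: d²=18 ≤ ρ²=23; F_rep = 22·(3,-3)/18² = (0.2037,-0.2037)
o2: d²=181 > ρ²=23 → inactive
o3: d²=149 > ρ²=23 → inactive
o4: d²=145 > ρ²=23 → inactive
F = F_att + ΣF_rep = (-0.7963,3.7963)
Δp = p'−p = (-0.0398,0.1898); α = Δx/Fx = (-43/1080) / (-43/54) = 1/20
check: Δy/Fy = (41/216) / (205/54) = 1/20 ✓

α = 1/20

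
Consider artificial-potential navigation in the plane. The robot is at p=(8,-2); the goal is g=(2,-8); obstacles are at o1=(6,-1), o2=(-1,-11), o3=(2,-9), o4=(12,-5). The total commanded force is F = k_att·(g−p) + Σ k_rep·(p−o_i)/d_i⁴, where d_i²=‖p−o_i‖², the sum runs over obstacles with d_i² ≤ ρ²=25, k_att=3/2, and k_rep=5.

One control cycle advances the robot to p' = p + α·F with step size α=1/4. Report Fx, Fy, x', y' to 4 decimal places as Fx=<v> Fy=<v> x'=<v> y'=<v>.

Fx=-8.6320 Fy=-9.1760 x'=5.8420 y'=-4.2940

F_att = 3/2·(g−p) = 3/2·(-6,-6) = (-9.0000,-9.0000)
o1: d²=5 ≤ ρ²=25; F_rep = 5·(2,-1)/5² = (0.4000,-0.2000)
o2: d²=162 > ρ²=25 → inactive
o3: d²=85 > ρ²=25 → inactive
o4: d²=25 ≤ ρ²=25; F_rep = 5·(-4,3)/25² = (-0.0320,0.0240)
F = F_att + ΣF_rep = (-8.6320,-9.1760)
p' = p + 1/4·F = (5.8420,-4.2940)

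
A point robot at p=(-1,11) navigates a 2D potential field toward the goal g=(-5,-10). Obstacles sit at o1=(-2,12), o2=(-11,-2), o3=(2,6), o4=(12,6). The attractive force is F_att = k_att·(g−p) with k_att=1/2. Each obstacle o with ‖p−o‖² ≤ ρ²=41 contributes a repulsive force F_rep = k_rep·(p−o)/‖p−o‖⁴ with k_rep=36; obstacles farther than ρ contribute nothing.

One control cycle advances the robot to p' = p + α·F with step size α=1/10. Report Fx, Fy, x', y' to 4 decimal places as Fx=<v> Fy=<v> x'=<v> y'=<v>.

F_att = 1/2·(g−p) = 1/2·(-4,-21) = (-2.0000,-10.5000)
o1: d²=2 ≤ ρ²=41; F_rep = 36·(1,-1)/2² = (9.0000,-9.0000)
o2: d²=269 > ρ²=41 → inactive
o3: d²=34 ≤ ρ²=41; F_rep = 36·(-3,5)/34² = (-0.0934,0.1557)
o4: d²=194 > ρ²=41 → inactive
F = F_att + ΣF_rep = (6.9066,-19.3443)
p' = p + 1/10·F = (-0.3093,9.0656)

Fx=6.9066 Fy=-19.3443 x'=-0.3093 y'=9.0656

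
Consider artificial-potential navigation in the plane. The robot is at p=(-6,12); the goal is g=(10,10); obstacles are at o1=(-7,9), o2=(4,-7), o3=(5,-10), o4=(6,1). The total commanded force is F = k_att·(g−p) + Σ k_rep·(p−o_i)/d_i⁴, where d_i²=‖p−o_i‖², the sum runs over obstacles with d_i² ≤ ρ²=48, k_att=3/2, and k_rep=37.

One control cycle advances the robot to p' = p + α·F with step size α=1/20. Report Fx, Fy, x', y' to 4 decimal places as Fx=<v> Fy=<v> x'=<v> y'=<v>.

Fx=24.3700 Fy=-1.8900 x'=-4.7815 y'=11.9055

F_att = 3/2·(g−p) = 3/2·(16,-2) = (24.0000,-3.0000)
o1: d²=10 ≤ ρ²=48; F_rep = 37·(1,3)/10² = (0.3700,1.1100)
o2: d²=461 > ρ²=48 → inactive
o3: d²=605 > ρ²=48 → inactive
o4: d²=265 > ρ²=48 → inactive
F = F_att + ΣF_rep = (24.3700,-1.8900)
p' = p + 1/20·F = (-4.7815,11.9055)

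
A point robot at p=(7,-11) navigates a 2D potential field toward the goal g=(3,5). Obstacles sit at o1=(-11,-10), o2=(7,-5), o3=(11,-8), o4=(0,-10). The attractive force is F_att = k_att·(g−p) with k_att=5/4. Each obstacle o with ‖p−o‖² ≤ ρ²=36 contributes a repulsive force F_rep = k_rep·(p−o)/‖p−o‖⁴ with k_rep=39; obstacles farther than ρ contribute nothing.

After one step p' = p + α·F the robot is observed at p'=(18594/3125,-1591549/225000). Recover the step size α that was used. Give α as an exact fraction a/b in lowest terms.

α = 1/5

F_att = 5/4·(g−p) = 5/4·(-4,16) = (-5.0000,20.0000)
o1: d²=325 > ρ²=36 → inactive
o2: d²=36 ≤ ρ²=36; F_rep = 39·(0,-6)/36² = (0.0000,-0.1806)
o3: d²=25 ≤ ρ²=36; F_rep = 39·(-4,-3)/25² = (-0.2496,-0.1872)
o4: d²=50 > ρ²=36 → inactive
F = F_att + ΣF_rep = (-5.2496,19.6322)
Δp = p'−p = (-1.0499,3.9264); α = Δx/Fx = (-3281/3125) / (-3281/625) = 1/5
check: Δy/Fy = (883451/225000) / (883451/45000) = 1/5 ✓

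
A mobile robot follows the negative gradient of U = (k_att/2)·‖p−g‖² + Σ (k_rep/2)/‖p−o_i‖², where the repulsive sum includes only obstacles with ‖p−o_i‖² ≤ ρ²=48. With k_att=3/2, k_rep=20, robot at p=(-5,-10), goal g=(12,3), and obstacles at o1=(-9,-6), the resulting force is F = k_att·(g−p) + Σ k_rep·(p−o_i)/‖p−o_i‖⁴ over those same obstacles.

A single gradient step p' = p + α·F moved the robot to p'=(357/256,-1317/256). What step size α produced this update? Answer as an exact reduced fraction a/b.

F_att = 3/2·(g−p) = 3/2·(17,13) = (25.5000,19.5000)
o1: d²=32 ≤ ρ²=48; F_rep = 20·(4,-4)/32² = (0.0781,-0.0781)
F = F_att + ΣF_rep = (25.5781,19.4219)
Δp = p'−p = (6.3945,4.8555); α = Δx/Fx = (1637/256) / (1637/64) = 1/4
check: Δy/Fy = (1243/256) / (1243/64) = 1/4 ✓

α = 1/4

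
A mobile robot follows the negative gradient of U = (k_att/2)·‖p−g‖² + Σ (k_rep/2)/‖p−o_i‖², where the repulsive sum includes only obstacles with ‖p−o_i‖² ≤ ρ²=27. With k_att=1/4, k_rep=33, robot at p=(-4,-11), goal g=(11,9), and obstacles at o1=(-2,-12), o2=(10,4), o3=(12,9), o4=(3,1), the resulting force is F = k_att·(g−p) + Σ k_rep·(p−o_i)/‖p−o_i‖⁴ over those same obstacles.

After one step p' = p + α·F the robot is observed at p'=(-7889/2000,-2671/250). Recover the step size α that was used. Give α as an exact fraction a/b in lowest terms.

F_att = 1/4·(g−p) = 1/4·(15,20) = (3.7500,5.0000)
o1: d²=5 ≤ ρ²=27; F_rep = 33·(-2,1)/5² = (-2.6400,1.3200)
o2: d²=421 > ρ²=27 → inactive
o3: d²=656 > ρ²=27 → inactive
o4: d²=193 > ρ²=27 → inactive
F = F_att + ΣF_rep = (1.1100,6.3200)
Δp = p'−p = (0.0555,0.3160); α = Δx/Fx = (111/2000) / (111/100) = 1/20
check: Δy/Fy = (79/250) / (158/25) = 1/20 ✓

α = 1/20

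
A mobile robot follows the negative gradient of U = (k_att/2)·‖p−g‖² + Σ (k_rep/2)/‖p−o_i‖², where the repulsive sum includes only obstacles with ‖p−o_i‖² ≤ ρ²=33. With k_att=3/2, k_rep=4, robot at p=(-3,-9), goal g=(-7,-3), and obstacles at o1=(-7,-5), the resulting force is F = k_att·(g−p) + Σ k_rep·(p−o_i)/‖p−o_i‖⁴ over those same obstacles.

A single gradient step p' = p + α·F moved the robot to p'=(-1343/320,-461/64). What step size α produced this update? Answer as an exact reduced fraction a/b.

α = 1/5

F_att = 3/2·(g−p) = 3/2·(-4,6) = (-6.0000,9.0000)
o1: d²=32 ≤ ρ²=33; F_rep = 4·(4,-4)/32² = (0.0156,-0.0156)
F = F_att + ΣF_rep = (-5.9844,8.9844)
Δp = p'−p = (-1.1969,1.7969); α = Δx/Fx = (-383/320) / (-383/64) = 1/5
check: Δy/Fy = (115/64) / (575/64) = 1/5 ✓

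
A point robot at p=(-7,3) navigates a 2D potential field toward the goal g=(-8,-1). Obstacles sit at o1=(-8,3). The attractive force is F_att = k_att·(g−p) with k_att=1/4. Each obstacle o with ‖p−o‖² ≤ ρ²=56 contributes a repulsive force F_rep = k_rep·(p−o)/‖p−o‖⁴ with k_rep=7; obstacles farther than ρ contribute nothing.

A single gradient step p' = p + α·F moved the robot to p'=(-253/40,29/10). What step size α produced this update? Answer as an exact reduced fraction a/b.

F_att = 1/4·(g−p) = 1/4·(-1,-4) = (-0.2500,-1.0000)
o1: d²=1 ≤ ρ²=56; F_rep = 7·(1,0)/1² = (7.0000,0.0000)
F = F_att + ΣF_rep = (6.7500,-1.0000)
Δp = p'−p = (0.6750,-0.1000); α = Δx/Fx = (27/40) / (27/4) = 1/10
check: Δy/Fy = (-1/10) / (-1) = 1/10 ✓

α = 1/10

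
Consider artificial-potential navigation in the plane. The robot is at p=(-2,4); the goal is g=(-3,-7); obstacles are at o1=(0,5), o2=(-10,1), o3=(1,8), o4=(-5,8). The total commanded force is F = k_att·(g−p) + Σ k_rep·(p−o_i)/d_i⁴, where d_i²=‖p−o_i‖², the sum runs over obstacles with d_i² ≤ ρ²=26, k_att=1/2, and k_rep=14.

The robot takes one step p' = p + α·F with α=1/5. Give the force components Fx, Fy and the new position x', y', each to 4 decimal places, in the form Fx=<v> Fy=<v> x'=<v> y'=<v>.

Fx=-1.6200 Fy=-6.2392 x'=-2.3240 y'=2.7522

F_att = 1/2·(g−p) = 1/2·(-1,-11) = (-0.5000,-5.5000)
o1: d²=5 ≤ ρ²=26; F_rep = 14·(-2,-1)/5² = (-1.1200,-0.5600)
o2: d²=73 > ρ²=26 → inactive
o3: d²=25 ≤ ρ²=26; F_rep = 14·(-3,-4)/25² = (-0.0672,-0.0896)
o4: d²=25 ≤ ρ²=26; F_rep = 14·(3,-4)/25² = (0.0672,-0.0896)
F = F_att + ΣF_rep = (-1.6200,-6.2392)
p' = p + 1/5·F = (-2.3240,2.7522)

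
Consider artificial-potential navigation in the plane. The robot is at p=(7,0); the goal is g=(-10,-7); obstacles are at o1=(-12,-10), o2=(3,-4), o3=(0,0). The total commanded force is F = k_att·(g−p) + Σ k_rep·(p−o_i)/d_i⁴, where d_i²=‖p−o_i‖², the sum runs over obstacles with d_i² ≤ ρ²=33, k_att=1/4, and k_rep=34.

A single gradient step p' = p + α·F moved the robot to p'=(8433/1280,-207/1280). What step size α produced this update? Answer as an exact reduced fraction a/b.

F_att = 1/4·(g−p) = 1/4·(-17,-7) = (-4.2500,-1.7500)
o1: d²=461 > ρ²=33 → inactive
o2: d²=32 ≤ ρ²=33; F_rep = 34·(4,4)/32² = (0.1328,0.1328)
o3: d²=49 > ρ²=33 → inactive
F = F_att + ΣF_rep = (-4.1172,-1.6172)
Δp = p'−p = (-0.4117,-0.1617); α = Δx/Fx = (-527/1280) / (-527/128) = 1/10
check: Δy/Fy = (-207/1280) / (-207/128) = 1/10 ✓

α = 1/10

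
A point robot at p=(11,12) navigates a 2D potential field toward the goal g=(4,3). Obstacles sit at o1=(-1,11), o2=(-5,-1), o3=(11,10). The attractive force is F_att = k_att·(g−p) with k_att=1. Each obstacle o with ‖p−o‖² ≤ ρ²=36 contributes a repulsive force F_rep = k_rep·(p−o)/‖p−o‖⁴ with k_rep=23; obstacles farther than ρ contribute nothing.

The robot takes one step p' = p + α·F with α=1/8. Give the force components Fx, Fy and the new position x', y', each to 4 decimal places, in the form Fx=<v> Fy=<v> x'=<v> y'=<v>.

F_att = 1·(g−p) = 1·(-7,-9) = (-7.0000,-9.0000)
o1: d²=145 > ρ²=36 → inactive
o2: d²=425 > ρ²=36 → inactive
o3: d²=4 ≤ ρ²=36; F_rep = 23·(0,2)/4² = (0.0000,2.8750)
F = F_att + ΣF_rep = (-7.0000,-6.1250)
p' = p + 1/8·F = (10.1250,11.2344)

Fx=-7.0000 Fy=-6.1250 x'=10.1250 y'=11.2344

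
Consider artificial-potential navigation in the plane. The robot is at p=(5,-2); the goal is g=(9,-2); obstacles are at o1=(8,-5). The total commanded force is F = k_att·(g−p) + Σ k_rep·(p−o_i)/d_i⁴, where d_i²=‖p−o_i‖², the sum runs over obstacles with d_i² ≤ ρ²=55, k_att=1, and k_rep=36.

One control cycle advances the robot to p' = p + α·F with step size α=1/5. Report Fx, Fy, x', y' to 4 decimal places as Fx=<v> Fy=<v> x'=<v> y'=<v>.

F_att = 1·(g−p) = 1·(4,0) = (4.0000,0.0000)
o1: d²=18 ≤ ρ²=55; F_rep = 36·(-3,3)/18² = (-0.3333,0.3333)
F = F_att + ΣF_rep = (3.6667,0.3333)
p' = p + 1/5·F = (5.7333,-1.9333)

Fx=3.6667 Fy=0.3333 x'=5.7333 y'=-1.9333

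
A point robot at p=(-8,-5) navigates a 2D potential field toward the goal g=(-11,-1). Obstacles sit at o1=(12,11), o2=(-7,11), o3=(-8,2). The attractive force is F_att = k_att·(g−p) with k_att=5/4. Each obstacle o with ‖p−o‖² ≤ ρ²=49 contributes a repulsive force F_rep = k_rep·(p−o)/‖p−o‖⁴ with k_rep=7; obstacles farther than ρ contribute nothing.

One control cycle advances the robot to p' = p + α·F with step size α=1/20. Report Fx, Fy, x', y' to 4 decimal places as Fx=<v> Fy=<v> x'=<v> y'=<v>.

F_att = 5/4·(g−p) = 5/4·(-3,4) = (-3.7500,5.0000)
o1: d²=656 > ρ²=49 → inactive
o2: d²=257 > ρ²=49 → inactive
o3: d²=49 ≤ ρ²=49; F_rep = 7·(0,-7)/49² = (0.0000,-0.0204)
F = F_att + ΣF_rep = (-3.7500,4.9796)
p' = p + 1/20·F = (-8.1875,-4.7510)

Fx=-3.7500 Fy=4.9796 x'=-8.1875 y'=-4.7510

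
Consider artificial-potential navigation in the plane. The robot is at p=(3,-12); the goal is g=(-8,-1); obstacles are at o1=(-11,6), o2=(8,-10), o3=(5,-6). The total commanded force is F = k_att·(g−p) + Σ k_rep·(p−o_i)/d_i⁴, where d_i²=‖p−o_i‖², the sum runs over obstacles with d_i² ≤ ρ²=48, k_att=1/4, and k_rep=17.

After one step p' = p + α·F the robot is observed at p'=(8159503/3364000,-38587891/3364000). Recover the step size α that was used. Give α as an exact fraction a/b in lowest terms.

F_att = 1/4·(g−p) = 1/4·(-11,11) = (-2.7500,2.7500)
o1: d²=520 > ρ²=48 → inactive
o2: d²=29 ≤ ρ²=48; F_rep = 17·(-5,-2)/29² = (-0.1011,-0.0404)
o3: d²=40 ≤ ρ²=48; F_rep = 17·(-2,-6)/40² = (-0.0213,-0.0638)
F = F_att + ΣF_rep = (-2.8723,2.6458)
Δp = p'−p = (-0.5745,0.5292); α = Δx/Fx = (-1932497/3364000) / (-1932497/672800) = 1/5
check: Δy/Fy = (1780109/3364000) / (1780109/672800) = 1/5 ✓

α = 1/5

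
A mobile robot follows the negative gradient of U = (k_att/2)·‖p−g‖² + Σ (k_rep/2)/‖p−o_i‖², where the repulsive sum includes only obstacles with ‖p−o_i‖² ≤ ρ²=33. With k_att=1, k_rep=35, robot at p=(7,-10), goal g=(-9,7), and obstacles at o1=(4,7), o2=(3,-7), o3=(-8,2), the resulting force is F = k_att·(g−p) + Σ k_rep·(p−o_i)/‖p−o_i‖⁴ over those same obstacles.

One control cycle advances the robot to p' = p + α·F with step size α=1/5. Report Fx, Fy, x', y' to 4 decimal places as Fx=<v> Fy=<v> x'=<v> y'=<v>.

F_att = 1·(g−p) = 1·(-16,17) = (-16.0000,17.0000)
o1: d²=298 > ρ²=33 → inactive
o2: d²=25 ≤ ρ²=33; F_rep = 35·(4,-3)/25² = (0.2240,-0.1680)
o3: d²=369 > ρ²=33 → inactive
F = F_att + ΣF_rep = (-15.7760,16.8320)
p' = p + 1/5·F = (3.8448,-6.6336)

Fx=-15.7760 Fy=16.8320 x'=3.8448 y'=-6.6336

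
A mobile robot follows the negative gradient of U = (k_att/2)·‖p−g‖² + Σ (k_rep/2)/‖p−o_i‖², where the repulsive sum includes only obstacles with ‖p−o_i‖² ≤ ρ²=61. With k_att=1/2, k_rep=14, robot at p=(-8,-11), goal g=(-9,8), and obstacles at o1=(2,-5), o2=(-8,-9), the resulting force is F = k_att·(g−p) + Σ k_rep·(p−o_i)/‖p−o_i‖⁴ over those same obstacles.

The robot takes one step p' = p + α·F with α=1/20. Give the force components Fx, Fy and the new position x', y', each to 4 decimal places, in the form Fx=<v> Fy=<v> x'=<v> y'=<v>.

Fx=-0.5000 Fy=7.7500 x'=-8.0250 y'=-10.6125

F_att = 1/2·(g−p) = 1/2·(-1,19) = (-0.5000,9.5000)
o1: d²=136 > ρ²=61 → inactive
o2: d²=4 ≤ ρ²=61; F_rep = 14·(0,-2)/4² = (0.0000,-1.7500)
F = F_att + ΣF_rep = (-0.5000,7.7500)
p' = p + 1/20·F = (-8.0250,-10.6125)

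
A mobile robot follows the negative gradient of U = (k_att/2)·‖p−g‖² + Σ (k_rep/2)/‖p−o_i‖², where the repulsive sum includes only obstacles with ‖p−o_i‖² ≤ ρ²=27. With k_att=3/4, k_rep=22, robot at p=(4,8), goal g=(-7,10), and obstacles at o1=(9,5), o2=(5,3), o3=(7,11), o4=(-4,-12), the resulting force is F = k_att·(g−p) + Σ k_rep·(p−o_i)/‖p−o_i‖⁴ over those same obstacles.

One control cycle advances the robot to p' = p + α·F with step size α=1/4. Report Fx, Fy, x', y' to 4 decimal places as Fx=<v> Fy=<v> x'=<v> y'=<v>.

F_att = 3/4·(g−p) = 3/4·(-11,2) = (-8.2500,1.5000)
o1: d²=34 > ρ²=27 → inactive
o2: d²=26 ≤ ρ²=27; F_rep = 22·(-1,5)/26² = (-0.0325,0.1627)
o3: d²=18 ≤ ρ²=27; F_rep = 22·(-3,-3)/18² = (-0.2037,-0.2037)
o4: d²=464 > ρ²=27 → inactive
F = F_att + ΣF_rep = (-8.4862,1.4590)
p' = p + 1/4·F = (1.8784,8.3648)

Fx=-8.4862 Fy=1.4590 x'=1.8784 y'=8.3648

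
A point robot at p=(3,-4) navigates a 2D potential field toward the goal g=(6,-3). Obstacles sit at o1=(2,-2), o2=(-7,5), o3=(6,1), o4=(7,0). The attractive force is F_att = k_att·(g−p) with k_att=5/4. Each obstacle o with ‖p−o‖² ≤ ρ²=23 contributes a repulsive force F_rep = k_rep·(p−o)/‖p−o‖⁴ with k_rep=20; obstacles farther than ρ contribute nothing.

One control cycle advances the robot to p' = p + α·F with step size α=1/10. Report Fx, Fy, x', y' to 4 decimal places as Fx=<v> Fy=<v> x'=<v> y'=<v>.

F_att = 5/4·(g−p) = 5/4·(3,1) = (3.7500,1.2500)
o1: d²=5 ≤ ρ²=23; F_rep = 20·(1,-2)/5² = (0.8000,-1.6000)
o2: d²=181 > ρ²=23 → inactive
o3: d²=34 > ρ²=23 → inactive
o4: d²=32 > ρ²=23 → inactive
F = F_att + ΣF_rep = (4.5500,-0.3500)
p' = p + 1/10·F = (3.4550,-4.0350)

Fx=4.5500 Fy=-0.3500 x'=3.4550 y'=-4.0350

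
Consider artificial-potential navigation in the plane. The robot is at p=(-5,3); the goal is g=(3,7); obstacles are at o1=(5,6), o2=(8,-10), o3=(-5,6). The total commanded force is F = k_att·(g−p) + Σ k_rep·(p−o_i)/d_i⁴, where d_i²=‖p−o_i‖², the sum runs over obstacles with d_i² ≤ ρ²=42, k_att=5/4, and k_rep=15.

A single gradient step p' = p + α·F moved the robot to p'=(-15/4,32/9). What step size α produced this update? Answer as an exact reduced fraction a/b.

α = 1/8

F_att = 5/4·(g−p) = 5/4·(8,4) = (10.0000,5.0000)
o1: d²=109 > ρ²=42 → inactive
o2: d²=338 > ρ²=42 → inactive
o3: d²=9 ≤ ρ²=42; F_rep = 15·(0,-3)/9² = (0.0000,-0.5556)
F = F_att + ΣF_rep = (10.0000,4.4444)
Δp = p'−p = (1.2500,0.5556); α = Δx/Fx = (5/4) / (10) = 1/8
check: Δy/Fy = (5/9) / (40/9) = 1/8 ✓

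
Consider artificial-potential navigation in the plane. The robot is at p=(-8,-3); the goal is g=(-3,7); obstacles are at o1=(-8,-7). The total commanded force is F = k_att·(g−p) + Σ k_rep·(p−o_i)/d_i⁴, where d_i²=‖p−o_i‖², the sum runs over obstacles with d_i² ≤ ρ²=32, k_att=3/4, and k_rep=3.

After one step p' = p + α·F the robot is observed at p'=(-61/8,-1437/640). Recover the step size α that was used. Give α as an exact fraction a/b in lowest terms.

F_att = 3/4·(g−p) = 3/4·(5,10) = (3.7500,7.5000)
o1: d²=16 ≤ ρ²=32; F_rep = 3·(0,4)/16² = (0.0000,0.0469)
F = F_att + ΣF_rep = (3.7500,7.5469)
Δp = p'−p = (0.3750,0.7547); α = Δx/Fx = (3/8) / (15/4) = 1/10
check: Δy/Fy = (483/640) / (483/64) = 1/10 ✓

α = 1/10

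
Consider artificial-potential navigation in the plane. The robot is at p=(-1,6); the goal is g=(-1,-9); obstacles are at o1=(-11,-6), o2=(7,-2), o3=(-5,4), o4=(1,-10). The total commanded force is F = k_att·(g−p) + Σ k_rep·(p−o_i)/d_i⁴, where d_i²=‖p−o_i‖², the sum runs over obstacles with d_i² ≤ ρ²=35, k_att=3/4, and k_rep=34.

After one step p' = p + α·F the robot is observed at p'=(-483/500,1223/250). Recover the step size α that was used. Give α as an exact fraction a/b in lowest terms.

F_att = 3/4·(g−p) = 3/4·(0,-15) = (0.0000,-11.2500)
o1: d²=244 > ρ²=35 → inactive
o2: d²=128 > ρ²=35 → inactive
o3: d²=20 ≤ ρ²=35; F_rep = 34·(4,2)/20² = (0.3400,0.1700)
o4: d²=260 > ρ²=35 → inactive
F = F_att + ΣF_rep = (0.3400,-11.0800)
Δp = p'−p = (0.0340,-1.1080); α = Δx/Fx = (17/500) / (17/50) = 1/10
check: Δy/Fy = (-277/250) / (-277/25) = 1/10 ✓

α = 1/10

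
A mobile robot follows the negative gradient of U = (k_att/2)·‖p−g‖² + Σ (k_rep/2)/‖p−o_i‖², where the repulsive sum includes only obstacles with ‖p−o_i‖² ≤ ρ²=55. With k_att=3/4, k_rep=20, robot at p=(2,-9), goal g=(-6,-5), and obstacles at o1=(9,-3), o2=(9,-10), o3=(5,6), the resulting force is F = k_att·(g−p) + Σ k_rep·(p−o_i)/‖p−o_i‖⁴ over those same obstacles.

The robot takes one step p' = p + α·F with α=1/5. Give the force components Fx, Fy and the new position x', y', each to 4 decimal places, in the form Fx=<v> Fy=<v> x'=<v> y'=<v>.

F_att = 3/4·(g−p) = 3/4·(-8,4) = (-6.0000,3.0000)
o1: d²=85 > ρ²=55 → inactive
o2: d²=50 ≤ ρ²=55; F_rep = 20·(-7,1)/50² = (-0.0560,0.0080)
o3: d²=234 > ρ²=55 → inactive
F = F_att + ΣF_rep = (-6.0560,3.0080)
p' = p + 1/5·F = (0.7888,-8.3984)

Fx=-6.0560 Fy=3.0080 x'=0.7888 y'=-8.3984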